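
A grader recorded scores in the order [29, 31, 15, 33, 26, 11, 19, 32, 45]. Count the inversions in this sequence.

15 inversions

Sweep left to right; for each value list the smaller values that follow it:
29 → 15, 26, 11, 19 → 4
31 → 15, 26, 11, 19 → 4
15 → 11 → 1
33 → 26, 11, 19, 32 → 4
26 → 11, 19 → 2
11 → none → 0
19 → none → 0
32 → none → 0
45 → none → 0
Sum: 4 + 4 + 1 + 4 + 2 + 0 + 0 + 0 + 0 = 15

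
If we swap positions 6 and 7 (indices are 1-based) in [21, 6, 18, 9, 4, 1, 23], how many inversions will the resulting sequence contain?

14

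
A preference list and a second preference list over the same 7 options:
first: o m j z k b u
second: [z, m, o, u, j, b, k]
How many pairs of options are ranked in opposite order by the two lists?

There are 8 pairs.

Assign each item its position (1..7) in the first ordering, then rewrite the second ordering as that position sequence:
positions: o→1, m→2, j→3, z→4, k→5, b→6, u→7
second ordering as positions: [4, 2, 1, 7, 3, 6, 5]
Discordant pairs = inversions in this position sequence.
4: 2, 1, 3 → 3
2: 1 → 1
1: 0
7: 3, 6, 5 → 3
3: 0
6: 5 → 1
5: 0
Total: 3 + 1 + 0 + 3 + 0 + 1 + 0 = 8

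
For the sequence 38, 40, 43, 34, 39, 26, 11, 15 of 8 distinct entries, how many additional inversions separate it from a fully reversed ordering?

Maximum inversions for 8 distinct elements is C(8, 2) = 8·7/2 = 28.
Current inversions — for each element, count later smaller elements:
38: 4
40: 5
43: 5
34: 3
39: 3
26: 2
11: 0
15: 0
Current total: 4 + 5 + 5 + 3 + 3 + 2 + 0 + 0 = 22
Shortfall: 28 − 22 = 6

6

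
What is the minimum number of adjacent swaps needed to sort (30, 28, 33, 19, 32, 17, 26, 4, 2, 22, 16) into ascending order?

42 swaps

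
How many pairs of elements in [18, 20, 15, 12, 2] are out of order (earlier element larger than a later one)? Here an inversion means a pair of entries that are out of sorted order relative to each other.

For each element, count later entries that are smaller:
18 → 15, 12, 2 → 3
20 → 15, 12, 2 → 3
15 → 12, 2 → 2
12 → 2 → 1
2 → none → 0
Sum: 3 + 3 + 2 + 1 + 0 = 9

Out-of-order pairs: 9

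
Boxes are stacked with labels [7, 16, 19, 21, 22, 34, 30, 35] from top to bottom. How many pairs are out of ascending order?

1

For each element, count later entries that are smaller:
7 → none → 0
16 → none → 0
19 → none → 0
21 → none → 0
22 → none → 0
34 → 30 → 1
30 → none → 0
35 → none → 0
Sum: 0 + 0 + 0 + 0 + 0 + 1 + 0 + 0 = 1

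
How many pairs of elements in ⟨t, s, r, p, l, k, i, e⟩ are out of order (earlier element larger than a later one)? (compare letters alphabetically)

28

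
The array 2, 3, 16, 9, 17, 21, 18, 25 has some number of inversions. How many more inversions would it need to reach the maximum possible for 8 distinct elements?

Maximum inversions for 8 distinct elements is C(8, 2) = 8·7/2 = 28.
Current inversions — for each element, count later smaller elements:
2: 0
3: 0
16: 1
9: 0
17: 0
21: 1
18: 0
25: 0
Current total: 0 + 0 + 1 + 0 + 0 + 1 + 0 + 0 = 2
Shortfall: 28 − 2 = 26

26 inversions short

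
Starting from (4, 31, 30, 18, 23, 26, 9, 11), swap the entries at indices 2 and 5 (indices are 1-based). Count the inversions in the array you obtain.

14 inversions

Positions 2 and 5 hold 31 and 23; after swapping, the array is [4, 23, 30, 18, 31, 26, 9, 11].
For each element, count later entries that are smaller:
4: 0
23: 3
30: 4
18: 2
31: 3
26: 2
9: 0
11: 0
Sum: 0 + 3 + 4 + 2 + 3 + 2 + 0 + 0 = 14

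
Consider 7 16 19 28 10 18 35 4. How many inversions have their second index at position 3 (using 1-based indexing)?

0

The element at index 3 is 19.
Elements before it: 7, 16
None of them are larger than 19.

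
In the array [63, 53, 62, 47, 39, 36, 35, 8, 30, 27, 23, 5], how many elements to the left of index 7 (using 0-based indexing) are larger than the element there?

The element at index 7 is 8.
Elements before it: 63, 53, 62, 47, 39, 36, 35
Those larger than 8: 63, 53, 62, 47, 39, 36, 35

7 such elements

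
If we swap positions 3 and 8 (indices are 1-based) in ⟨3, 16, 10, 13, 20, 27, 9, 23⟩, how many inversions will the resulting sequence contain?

Positions 3 and 8 hold 10 and 23; after swapping, the array is [3, 16, 23, 13, 20, 27, 9, 10].
For each element, count later entries that are smaller:
3: 0
16: 3
23: 4
13: 2
20: 2
27: 2
9: 0
10: 0
Sum: 0 + 3 + 4 + 2 + 2 + 2 + 0 + 0 = 13

Inversions: 13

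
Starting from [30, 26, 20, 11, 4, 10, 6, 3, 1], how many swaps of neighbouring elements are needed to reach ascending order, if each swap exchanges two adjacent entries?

Each adjacent swap fixes exactly one inversion, so the minimum swap count equals the number of inversions.
Count inversions — for each element, later elements that are smaller:
30: 26, 20, 11, 4, 10, 6, 3, 1 → 8
26: 20, 11, 4, 10, 6, 3, 1 → 7
20: 11, 4, 10, 6, 3, 1 → 6
11: 4, 10, 6, 3, 1 → 5
4: 3, 1 → 2
10: 6, 3, 1 → 3
6: 3, 1 → 2
3: 1 → 1
1: none → 0
Total inversions: 8 + 7 + 6 + 5 + 2 + 3 + 2 + 1 + 0 = 34

There are 34 swaps.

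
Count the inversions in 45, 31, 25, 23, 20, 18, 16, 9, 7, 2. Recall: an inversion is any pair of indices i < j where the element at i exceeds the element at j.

Count, for each position, how many later elements it exceeds:
45: 9
31: 8
25: 7
23: 6
20: 5
18: 4
16: 3
9: 2
7: 1
2: 0
Sum: 9 + 8 + 7 + 6 + 5 + 4 + 3 + 2 + 1 + 0 = 45

45 out-of-order pairs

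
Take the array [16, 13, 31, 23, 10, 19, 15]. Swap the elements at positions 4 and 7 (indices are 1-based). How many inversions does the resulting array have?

9

Positions 4 and 7 hold 23 and 15; after swapping, the array is [16, 13, 31, 15, 10, 19, 23].
Element-by-element contributions:
16: 3
13: 1
31: 4
15: 1
10: 0
19: 0
23: 0
Sum: 3 + 1 + 4 + 1 + 0 + 0 + 0 = 9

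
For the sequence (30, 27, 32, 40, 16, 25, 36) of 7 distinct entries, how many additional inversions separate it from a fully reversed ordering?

11

Maximum inversions for 7 distinct elements is C(7, 2) = 7·6/2 = 21.
Current inversions — for each element, count later smaller elements:
30: 3
27: 2
32: 2
40: 3
16: 0
25: 0
36: 0
Current total: 3 + 2 + 2 + 3 + 0 + 0 + 0 = 10
Shortfall: 21 − 10 = 11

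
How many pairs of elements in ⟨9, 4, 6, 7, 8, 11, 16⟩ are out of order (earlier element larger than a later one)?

Out-of-order index pairs (0-indexed):
(0,1): 9 > 4
(0,2): 9 > 6
(0,3): 9 > 7
(0,4): 9 > 8
That's 4 pairs.

4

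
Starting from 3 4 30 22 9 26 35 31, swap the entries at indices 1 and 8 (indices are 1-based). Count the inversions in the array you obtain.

Positions 1 and 8 hold 3 and 31; after swapping, the array is [31, 4, 30, 22, 9, 26, 35, 3].
Element-by-element contributions:
31: 6
4: 1
30: 4
22: 2
9: 1
26: 1
35: 1
3: 0
Sum: 6 + 1 + 4 + 2 + 1 + 1 + 1 + 0 = 16

16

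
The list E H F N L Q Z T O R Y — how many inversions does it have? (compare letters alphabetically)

For each element, count later entries that are smaller:
E → none → 0
H → F → 1
F → none → 0
N → L → 1
L → none → 0
Q → O → 1
Z → T, O, R, Y → 4
T → O, R → 2
O → none → 0
R → none → 0
Y → none → 0
Sum: 0 + 1 + 0 + 1 + 0 + 1 + 4 + 2 + 0 + 0 + 0 = 9

9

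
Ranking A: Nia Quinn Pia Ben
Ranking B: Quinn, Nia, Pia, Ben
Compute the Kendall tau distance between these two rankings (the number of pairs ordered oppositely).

1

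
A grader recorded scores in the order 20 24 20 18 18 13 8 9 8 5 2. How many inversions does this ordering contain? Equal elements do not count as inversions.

Out-of-order pairs: 50

Count, for each position, how many later elements it exceeds:
20 → 18, 18, 13, 8, 9, 8, 5, 2 → 8
24 → 20, 18, 18, 13, 8, 9, 8, 5, 2 → 9
20 → 18, 18, 13, 8, 9, 8, 5, 2 → 8
18 → 13, 8, 9, 8, 5, 2 → 6
18 → 13, 8, 9, 8, 5, 2 → 6
13 → 8, 9, 8, 5, 2 → 5
8 → 5, 2 → 2
9 → 8, 5, 2 → 3
8 → 5, 2 → 2
5 → 2 → 1
2 → none → 0
Sum: 8 + 9 + 8 + 6 + 6 + 5 + 2 + 3 + 2 + 1 + 0 = 50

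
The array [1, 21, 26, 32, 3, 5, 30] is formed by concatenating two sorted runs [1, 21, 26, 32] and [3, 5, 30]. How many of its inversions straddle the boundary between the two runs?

Take each right-half value and tally the left-half values above it:
r = 3: 21, 26, 32 → 3
r = 5: 21, 26, 32 → 3
r = 30: 32 → 1
Cross-inversions: 3 + 3 + 1 = 7

There are 7 split inversions.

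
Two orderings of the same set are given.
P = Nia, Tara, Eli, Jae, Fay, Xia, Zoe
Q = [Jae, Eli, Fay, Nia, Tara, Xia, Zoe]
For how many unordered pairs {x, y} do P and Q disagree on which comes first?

Assign each item its position (1..7) in the first ordering, then rewrite the second ordering as that position sequence:
positions: Nia→1, Tara→2, Eli→3, Jae→4, Fay→5, Xia→6, Zoe→7
second ordering as positions: [4, 3, 5, 1, 2, 6, 7]
Discordant pairs = inversions in this position sequence.
4: 3, 1, 2 → 3
3: 1, 2 → 2
5: 1, 2 → 2
1: 0
2: 0
6: 0
7: 0
Total: 3 + 2 + 2 + 0 + 0 + 0 + 0 = 7

7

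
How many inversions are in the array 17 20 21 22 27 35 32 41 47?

Element-by-element contributions:
17 → none → 0
20 → none → 0
21 → none → 0
22 → none → 0
27 → none → 0
35 → 32 → 1
32 → none → 0
41 → none → 0
47 → none → 0
Sum: 0 + 0 + 0 + 0 + 0 + 1 + 0 + 0 + 0 = 1

1 inversion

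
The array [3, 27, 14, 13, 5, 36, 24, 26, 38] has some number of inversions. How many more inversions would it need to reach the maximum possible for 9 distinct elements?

26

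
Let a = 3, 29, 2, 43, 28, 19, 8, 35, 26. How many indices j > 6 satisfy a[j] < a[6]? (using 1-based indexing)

The element at index 6 is 19.
Elements after it: 8, 35, 26
Those smaller than 19: 8

1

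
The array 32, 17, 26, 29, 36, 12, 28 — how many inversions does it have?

There are 11 inversions.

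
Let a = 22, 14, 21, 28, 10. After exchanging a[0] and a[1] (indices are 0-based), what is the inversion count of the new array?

5 inversions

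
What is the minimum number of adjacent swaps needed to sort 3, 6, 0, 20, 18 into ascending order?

3 adjacent swaps

The minimum number of adjacent swaps to sort an array equals its inversion count, since every such swap removes exactly one inversion.
Count inversions — for each element, later elements that are smaller:
3: 0 → 1
6: 0 → 1
0: none → 0
20: 18 → 1
18: none → 0
Total inversions: 1 + 1 + 0 + 1 + 0 = 3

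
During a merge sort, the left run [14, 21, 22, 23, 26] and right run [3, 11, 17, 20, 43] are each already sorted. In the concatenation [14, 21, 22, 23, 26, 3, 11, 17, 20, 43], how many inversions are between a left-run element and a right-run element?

Cross-inversions: 18

Take each right-half value and tally the left-half values above it:
r = 3: 14, 21, 22, 23, 26 → 5
r = 11: 14, 21, 22, 23, 26 → 5
r = 17: 21, 22, 23, 26 → 4
r = 20: 21, 22, 23, 26 → 4
r = 43: none → 0
Cross-inversions: 5 + 5 + 4 + 4 + 0 = 18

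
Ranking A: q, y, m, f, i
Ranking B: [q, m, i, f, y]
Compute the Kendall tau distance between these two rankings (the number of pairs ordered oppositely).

Discordant pairs: 4

Assign each item its position (1..5) in the first ordering, then rewrite the second ordering as that position sequence:
positions: q→1, y→2, m→3, f→4, i→5
second ordering as positions: [1, 3, 5, 4, 2]
Discordant pairs = inversions in this position sequence.
1: 0
3: 2 → 1
5: 4, 2 → 2
4: 2 → 1
2: 0
Total: 0 + 1 + 2 + 1 + 0 = 4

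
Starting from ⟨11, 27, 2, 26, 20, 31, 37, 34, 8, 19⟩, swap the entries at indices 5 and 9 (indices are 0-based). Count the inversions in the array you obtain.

Positions 5 and 9 hold 31 and 19; after swapping, the array is [11, 27, 2, 26, 20, 19, 37, 34, 8, 31].
Sweep left to right; for each value list the smaller values that follow it:
11 → 2, 8 → 2
27 → 2, 26, 20, 19, 8 → 5
2 → none → 0
26 → 20, 19, 8 → 3
20 → 19, 8 → 2
19 → 8 → 1
37 → 34, 8, 31 → 3
34 → 8, 31 → 2
8 → none → 0
31 → none → 0
Sum: 2 + 5 + 0 + 3 + 2 + 1 + 3 + 2 + 0 + 0 = 18

Inversions: 18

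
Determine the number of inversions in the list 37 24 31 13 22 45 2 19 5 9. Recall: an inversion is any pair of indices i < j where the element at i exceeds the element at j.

Sweep left to right; for each value list the smaller values that follow it:
37 → 24, 31, 13, 22, 2, 19, 5, 9 → 8
24 → 13, 22, 2, 19, 5, 9 → 6
31 → 13, 22, 2, 19, 5, 9 → 6
13 → 2, 5, 9 → 3
22 → 2, 19, 5, 9 → 4
45 → 2, 19, 5, 9 → 4
2 → none → 0
19 → 5, 9 → 2
5 → none → 0
9 → none → 0
Sum: 8 + 6 + 6 + 3 + 4 + 4 + 0 + 2 + 0 + 0 = 33

33 inversions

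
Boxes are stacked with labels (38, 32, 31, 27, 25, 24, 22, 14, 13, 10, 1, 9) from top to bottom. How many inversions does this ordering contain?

65 inversions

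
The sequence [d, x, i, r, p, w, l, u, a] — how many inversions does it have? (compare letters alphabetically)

19 inversions

Sweep left to right; for each value list the smaller values that follow it:
d → a → 1
x → i, r, p, w, l, u, a → 7
i → a → 1
r → p, l, a → 3
p → l, a → 2
w → l, u, a → 3
l → a → 1
u → a → 1
a → none → 0
Sum: 1 + 7 + 1 + 3 + 2 + 3 + 1 + 1 + 0 = 19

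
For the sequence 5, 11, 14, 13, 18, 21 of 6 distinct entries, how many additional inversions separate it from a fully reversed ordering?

14 inversions short

Maximum inversions for 6 distinct elements is C(6, 2) = 6·5/2 = 15.
Current inversions — for each element, count later smaller elements:
5: 0
11: 0
14: 1
13: 0
18: 0
21: 0
Current total: 0 + 0 + 1 + 0 + 0 + 0 = 1
Shortfall: 15 − 1 = 14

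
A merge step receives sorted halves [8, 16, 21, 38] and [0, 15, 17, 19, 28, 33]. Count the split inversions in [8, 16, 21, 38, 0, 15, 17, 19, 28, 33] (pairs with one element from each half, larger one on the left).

Count, for every r in R, how many entries of L exceed r:
r = 0: 8, 16, 21, 38 → 4
r = 15: 16, 21, 38 → 3
r = 17: 21, 38 → 2
r = 19: 21, 38 → 2
r = 28: 38 → 1
r = 33: 38 → 1
Cross-inversions: 4 + 3 + 2 + 2 + 1 + 1 = 13

13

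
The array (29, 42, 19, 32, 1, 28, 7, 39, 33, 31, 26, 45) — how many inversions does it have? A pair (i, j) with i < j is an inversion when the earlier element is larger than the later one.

Element-by-element contributions:
29 → 19, 1, 28, 7, 26 → 5
42 → 19, 32, 1, 28, 7, 39, 33, 31, 26 → 9
19 → 1, 7 → 2
32 → 1, 28, 7, 31, 26 → 5
1 → none → 0
28 → 7, 26 → 2
7 → none → 0
39 → 33, 31, 26 → 3
33 → 31, 26 → 2
31 → 26 → 1
26 → none → 0
45 → none → 0
Sum: 5 + 9 + 2 + 5 + 0 + 2 + 0 + 3 + 2 + 1 + 0 + 0 = 29

29 out-of-order pairs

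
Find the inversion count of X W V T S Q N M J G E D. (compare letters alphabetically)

66

For each element, count later entries that are smaller:
X: 11
W: 10
V: 9
T: 8
S: 7
Q: 6
N: 5
M: 4
J: 3
G: 2
E: 1
D: 0
Sum: 11 + 10 + 9 + 8 + 7 + 6 + 5 + 4 + 3 + 2 + 1 + 0 = 66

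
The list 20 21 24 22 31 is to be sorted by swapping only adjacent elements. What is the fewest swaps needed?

Each adjacent swap fixes exactly one inversion, so the minimum swap count equals the number of inversions.
Count inversions — for each element, later elements that are smaller:
20: none → 0
21: none → 0
24: 22 → 1
22: none → 0
31: none → 0
Total inversions: 0 + 0 + 1 + 0 + 0 = 1

1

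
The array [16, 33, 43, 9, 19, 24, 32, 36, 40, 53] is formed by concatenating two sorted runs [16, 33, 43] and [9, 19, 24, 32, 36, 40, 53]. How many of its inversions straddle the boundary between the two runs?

Count, for every r in R, how many entries of L exceed r:
r = 9: 16, 33, 43 → 3
r = 19: 33, 43 → 2
r = 24: 33, 43 → 2
r = 32: 33, 43 → 2
r = 36: 43 → 1
r = 40: 43 → 1
r = 53: none → 0
Cross-inversions: 3 + 2 + 2 + 2 + 1 + 1 + 0 = 11

11 split inversions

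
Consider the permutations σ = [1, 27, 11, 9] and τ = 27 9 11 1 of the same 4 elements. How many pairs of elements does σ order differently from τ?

Assign each item its position (1..4) in the first ordering, then rewrite the second ordering as that position sequence:
positions: 1→1, 27→2, 11→3, 9→4
second ordering as positions: [2, 4, 3, 1]
Discordant pairs = inversions in this position sequence.
2: 1 → 1
4: 3, 1 → 2
3: 1 → 1
1: 0
Total: 1 + 2 + 1 + 0 = 4

4 discordant pairs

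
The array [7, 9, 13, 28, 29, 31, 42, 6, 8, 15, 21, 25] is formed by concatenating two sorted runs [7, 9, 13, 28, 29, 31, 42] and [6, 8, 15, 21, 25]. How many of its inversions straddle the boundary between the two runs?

25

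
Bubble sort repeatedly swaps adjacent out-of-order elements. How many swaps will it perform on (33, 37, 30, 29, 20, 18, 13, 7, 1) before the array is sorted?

Minimum adjacent swaps = number of inversions (each swap of adjacent out-of-order elements removes one inversion and no swap can remove more).
Count inversions — for each element, later elements that are smaller:
33: 30, 29, 20, 18, 13, 7, 1 → 7
37: 30, 29, 20, 18, 13, 7, 1 → 7
30: 29, 20, 18, 13, 7, 1 → 6
29: 20, 18, 13, 7, 1 → 5
20: 18, 13, 7, 1 → 4
18: 13, 7, 1 → 3
13: 7, 1 → 2
7: 1 → 1
1: none → 0
Total inversions: 7 + 7 + 6 + 5 + 4 + 3 + 2 + 1 + 0 = 35

35 swaps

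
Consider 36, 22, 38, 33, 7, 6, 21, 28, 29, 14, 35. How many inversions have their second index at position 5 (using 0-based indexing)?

5

The element at index 5 is 6.
Elements before it: 36, 22, 38, 33, 7
Those larger than 6: 36, 22, 38, 33, 7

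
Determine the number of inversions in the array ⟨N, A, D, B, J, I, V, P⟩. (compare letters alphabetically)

Element-by-element contributions:
N → A, D, B, J, I → 5
A → none → 0
D → B → 1
B → none → 0
J → I → 1
I → none → 0
V → P → 1
P → none → 0
Sum: 5 + 0 + 1 + 0 + 1 + 0 + 1 + 0 = 8

8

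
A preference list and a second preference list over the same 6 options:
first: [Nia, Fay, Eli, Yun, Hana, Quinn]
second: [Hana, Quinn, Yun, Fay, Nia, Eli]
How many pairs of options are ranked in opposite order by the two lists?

Assign each item its position (1..6) in the first ordering, then rewrite the second ordering as that position sequence:
positions: Nia→1, Fay→2, Eli→3, Yun→4, Hana→5, Quinn→6
second ordering as positions: [5, 6, 4, 2, 1, 3]
Discordant pairs = inversions in this position sequence.
5: 4, 2, 1, 3 → 4
6: 4, 2, 1, 3 → 4
4: 2, 1, 3 → 3
2: 1 → 1
1: 0
3: 0
Total: 4 + 4 + 3 + 1 + 0 + 0 = 12

12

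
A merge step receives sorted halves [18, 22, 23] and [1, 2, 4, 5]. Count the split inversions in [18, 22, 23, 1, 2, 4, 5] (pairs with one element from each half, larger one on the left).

12

Count, for every r in R, how many entries of L exceed r:
r = 1: 18, 22, 23 → 3
r = 2: 18, 22, 23 → 3
r = 4: 18, 22, 23 → 3
r = 5: 18, 22, 23 → 3
Cross-inversions: 3 + 3 + 3 + 3 = 12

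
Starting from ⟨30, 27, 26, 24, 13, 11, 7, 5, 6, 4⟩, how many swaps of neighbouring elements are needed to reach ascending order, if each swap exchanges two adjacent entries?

44

The minimum number of adjacent swaps to sort an array equals its inversion count, since every such swap removes exactly one inversion.
Count inversions — for each element, later elements that are smaller:
30: 27, 26, 24, 13, 11, 7, 5, 6, 4 → 9
27: 26, 24, 13, 11, 7, 5, 6, 4 → 8
26: 24, 13, 11, 7, 5, 6, 4 → 7
24: 13, 11, 7, 5, 6, 4 → 6
13: 11, 7, 5, 6, 4 → 5
11: 7, 5, 6, 4 → 4
7: 5, 6, 4 → 3
5: 4 → 1
6: 4 → 1
4: none → 0
Total inversions: 9 + 8 + 7 + 6 + 5 + 4 + 3 + 1 + 1 + 0 = 44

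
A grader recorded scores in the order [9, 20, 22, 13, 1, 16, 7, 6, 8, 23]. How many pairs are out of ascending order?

Out-of-order pairs: 24

Count, for each position, how many later elements it exceeds:
9: 4
20: 6
22: 6
13: 4
1: 0
16: 3
7: 1
6: 0
8: 0
23: 0
Sum: 4 + 6 + 6 + 4 + 0 + 3 + 1 + 0 + 0 + 0 = 24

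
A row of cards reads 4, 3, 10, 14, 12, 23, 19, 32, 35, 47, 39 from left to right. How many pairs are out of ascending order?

4

Sweep left to right; for each value list the smaller values that follow it:
4 → 3 → 1
3 → none → 0
10 → none → 0
14 → 12 → 1
12 → none → 0
23 → 19 → 1
19 → none → 0
32 → none → 0
35 → none → 0
47 → 39 → 1
39 → none → 0
Sum: 1 + 0 + 0 + 1 + 0 + 1 + 0 + 0 + 0 + 1 + 0 = 4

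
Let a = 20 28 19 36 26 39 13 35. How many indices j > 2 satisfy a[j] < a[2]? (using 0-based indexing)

The element at index 2 is 19.
Elements after it: 36, 26, 39, 13, 35
Those smaller than 19: 13

1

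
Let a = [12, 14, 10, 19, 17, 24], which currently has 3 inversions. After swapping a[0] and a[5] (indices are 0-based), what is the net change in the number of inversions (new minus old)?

Positions 0 and 5 hold 12 and 24; after swapping, the array is [24, 14, 10, 19, 17, 12].
Count, for each position, how many later elements it exceeds:
24 → 14, 10, 19, 17, 12 → 5
14 → 10, 12 → 2
10 → none → 0
19 → 17, 12 → 2
17 → 12 → 1
12 → none → 0
Sum: 5 + 2 + 0 + 2 + 1 + 0 = 10
Change: 10 − 3 = +7

+7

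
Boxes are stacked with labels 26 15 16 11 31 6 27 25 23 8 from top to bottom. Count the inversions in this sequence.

26 inversions

Count, for each position, how many later elements it exceeds:
26: 7
15: 3
16: 3
11: 2
31: 5
6: 0
27: 3
25: 2
23: 1
8: 0
Sum: 7 + 3 + 3 + 2 + 5 + 0 + 3 + 2 + 1 + 0 = 26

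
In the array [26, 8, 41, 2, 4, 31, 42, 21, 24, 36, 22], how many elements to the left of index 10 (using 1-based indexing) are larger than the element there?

2

The element at index 10 is 36.
Elements before it: 26, 8, 41, 2, 4, 31, 42, 21, 24
Those larger than 36: 41, 42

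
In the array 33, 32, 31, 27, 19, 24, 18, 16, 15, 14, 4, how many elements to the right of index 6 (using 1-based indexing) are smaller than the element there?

5 such elements

The element at index 6 is 24.
Elements after it: 18, 16, 15, 14, 4
Those smaller than 24: 18, 16, 15, 14, 4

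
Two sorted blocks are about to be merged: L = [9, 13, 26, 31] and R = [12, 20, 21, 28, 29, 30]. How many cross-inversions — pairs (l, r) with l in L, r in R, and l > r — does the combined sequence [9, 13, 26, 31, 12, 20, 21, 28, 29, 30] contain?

Count, for every r in R, how many entries of L exceed r:
r = 12: 13, 26, 31 → 3
r = 20: 26, 31 → 2
r = 21: 26, 31 → 2
r = 28: 31 → 1
r = 29: 31 → 1
r = 30: 31 → 1
Cross-inversions: 3 + 2 + 2 + 1 + 1 + 1 = 10

10 cross-inversions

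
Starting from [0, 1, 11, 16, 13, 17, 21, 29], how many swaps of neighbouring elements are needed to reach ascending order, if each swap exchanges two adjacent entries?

Each adjacent swap fixes exactly one inversion, so the minimum swap count equals the number of inversions.
Count inversions — for each element, later elements that are smaller:
0: none → 0
1: none → 0
11: none → 0
16: 13 → 1
13: none → 0
17: none → 0
21: none → 0
29: none → 0
Total inversions: 0 + 0 + 0 + 1 + 0 + 0 + 0 + 0 = 1

There is 1 swap.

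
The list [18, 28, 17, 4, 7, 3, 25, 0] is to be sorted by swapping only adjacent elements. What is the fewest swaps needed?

The minimum number of adjacent swaps to sort an array equals its inversion count, since every such swap removes exactly one inversion.
Count inversions — for each element, later elements that are smaller:
18: 17, 4, 7, 3, 0 → 5
28: 17, 4, 7, 3, 25, 0 → 6
17: 4, 7, 3, 0 → 4
4: 3, 0 → 2
7: 3, 0 → 2
3: 0 → 1
25: 0 → 1
0: none → 0
Total inversions: 5 + 6 + 4 + 2 + 2 + 1 + 1 + 0 = 21

21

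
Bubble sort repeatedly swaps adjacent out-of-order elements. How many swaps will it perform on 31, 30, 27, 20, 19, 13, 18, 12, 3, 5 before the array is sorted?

The minimum number of adjacent swaps to sort an array equals its inversion count, since every such swap removes exactly one inversion.
Count inversions — for each element, later elements that are smaller:
31: 30, 27, 20, 19, 13, 18, 12, 3, 5 → 9
30: 27, 20, 19, 13, 18, 12, 3, 5 → 8
27: 20, 19, 13, 18, 12, 3, 5 → 7
20: 19, 13, 18, 12, 3, 5 → 6
19: 13, 18, 12, 3, 5 → 5
13: 12, 3, 5 → 3
18: 12, 3, 5 → 3
12: 3, 5 → 2
3: none → 0
5: none → 0
Total inversions: 9 + 8 + 7 + 6 + 5 + 3 + 3 + 2 + 0 + 0 = 43

43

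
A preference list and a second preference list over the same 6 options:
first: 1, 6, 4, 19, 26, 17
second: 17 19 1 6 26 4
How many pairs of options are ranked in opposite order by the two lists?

Assign each item its position (1..6) in the first ordering, then rewrite the second ordering as that position sequence:
positions: 1→1, 6→2, 4→3, 19→4, 26→5, 17→6
second ordering as positions: [6, 4, 1, 2, 5, 3]
Discordant pairs = inversions in this position sequence.
6: 4, 1, 2, 5, 3 → 5
4: 1, 2, 3 → 3
1: 0
2: 0
5: 3 → 1
3: 0
Total: 5 + 3 + 0 + 0 + 1 + 0 = 9

9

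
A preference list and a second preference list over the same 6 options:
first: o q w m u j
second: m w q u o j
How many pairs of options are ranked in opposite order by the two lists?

7

Assign each item its position (1..6) in the first ordering, then rewrite the second ordering as that position sequence:
positions: o→1, q→2, w→3, m→4, u→5, j→6
second ordering as positions: [4, 3, 2, 5, 1, 6]
Discordant pairs = inversions in this position sequence.
4: 3, 2, 1 → 3
3: 2, 1 → 2
2: 1 → 1
5: 1 → 1
1: 0
6: 0
Total: 3 + 2 + 1 + 1 + 0 + 0 = 7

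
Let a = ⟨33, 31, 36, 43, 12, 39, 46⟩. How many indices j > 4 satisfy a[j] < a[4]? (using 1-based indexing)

2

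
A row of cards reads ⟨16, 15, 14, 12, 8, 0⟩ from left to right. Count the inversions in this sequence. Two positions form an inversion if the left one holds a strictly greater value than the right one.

Count, for each position, how many later elements it exceeds:
16 → 15, 14, 12, 8, 0 → 5
15 → 14, 12, 8, 0 → 4
14 → 12, 8, 0 → 3
12 → 8, 0 → 2
8 → 0 → 1
0 → none → 0
Sum: 5 + 4 + 3 + 2 + 1 + 0 = 15

Inversions: 15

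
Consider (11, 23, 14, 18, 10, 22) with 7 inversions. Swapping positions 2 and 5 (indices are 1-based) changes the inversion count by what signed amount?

-5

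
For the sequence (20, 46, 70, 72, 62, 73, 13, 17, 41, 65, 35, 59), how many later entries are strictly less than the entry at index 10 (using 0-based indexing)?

0 such elements

The element at index 10 is 35.
Elements after it: 59
None of them are smaller than 35.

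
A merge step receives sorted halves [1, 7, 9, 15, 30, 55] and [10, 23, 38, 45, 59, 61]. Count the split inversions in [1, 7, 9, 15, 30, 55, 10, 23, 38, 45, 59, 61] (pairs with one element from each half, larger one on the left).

7 split inversions

For each element r of the right run, count left-run elements greater than r:
r = 10: 15, 30, 55 → 3
r = 23: 30, 55 → 2
r = 38: 55 → 1
r = 45: 55 → 1
r = 59: none → 0
r = 61: none → 0
Cross-inversions: 3 + 2 + 1 + 1 + 0 + 0 = 7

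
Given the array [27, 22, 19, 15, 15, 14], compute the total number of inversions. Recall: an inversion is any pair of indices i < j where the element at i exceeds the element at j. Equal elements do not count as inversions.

Sweep left to right; for each value list the smaller values that follow it:
27: 5
22: 4
19: 3
15: 1
15: 1
14: 0
Sum: 5 + 4 + 3 + 1 + 1 + 0 = 14

Inversions: 14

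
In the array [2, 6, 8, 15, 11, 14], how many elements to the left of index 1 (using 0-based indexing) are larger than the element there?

The element at index 1 is 6.
Elements before it: 2
None of them are larger than 6.

0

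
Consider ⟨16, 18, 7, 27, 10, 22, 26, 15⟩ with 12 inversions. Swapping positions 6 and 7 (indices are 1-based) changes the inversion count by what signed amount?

Positions 6 and 7 hold 22 and 26; after swapping, the array is [16, 18, 7, 27, 10, 26, 22, 15].
For each element, count later entries that are smaller:
16 → 7, 10, 15 → 3
18 → 7, 10, 15 → 3
7 → none → 0
27 → 10, 26, 22, 15 → 4
10 → none → 0
26 → 22, 15 → 2
22 → 15 → 1
15 → none → 0
Sum: 3 + 3 + 0 + 4 + 0 + 2 + 1 + 0 = 13
Change: 13 − 12 = +1

+1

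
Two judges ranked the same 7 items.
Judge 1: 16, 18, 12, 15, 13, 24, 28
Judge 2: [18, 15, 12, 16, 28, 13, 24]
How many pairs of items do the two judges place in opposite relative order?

Assign each item its position (1..7) in the first ordering, then rewrite the second ordering as that position sequence:
positions: 16→1, 18→2, 12→3, 15→4, 13→5, 24→6, 28→7
second ordering as positions: [2, 4, 3, 1, 7, 5, 6]
Discordant pairs = inversions in this position sequence.
2: 1 → 1
4: 3, 1 → 2
3: 1 → 1
1: 0
7: 5, 6 → 2
5: 0
6: 0
Total: 1 + 2 + 1 + 0 + 2 + 0 + 0 = 6

6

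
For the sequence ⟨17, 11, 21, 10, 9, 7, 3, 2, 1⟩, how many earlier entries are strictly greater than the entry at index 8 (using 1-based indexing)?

The element at index 8 is 2.
Elements before it: 17, 11, 21, 10, 9, 7, 3
Those larger than 2: 17, 11, 21, 10, 9, 7, 3

7 such elements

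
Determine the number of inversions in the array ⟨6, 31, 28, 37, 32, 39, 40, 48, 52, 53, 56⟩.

Sweep left to right; for each value list the smaller values that follow it:
6: 0
31: 1
28: 0
37: 1
32: 0
39: 0
40: 0
48: 0
52: 0
53: 0
56: 0
Sum: 0 + 1 + 0 + 1 + 0 + 0 + 0 + 0 + 0 + 0 + 0 = 2

2 out-of-order pairs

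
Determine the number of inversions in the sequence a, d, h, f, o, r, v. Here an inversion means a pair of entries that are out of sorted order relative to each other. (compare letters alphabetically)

1 out-of-order pair

Listing every pair i<j with a[i]>a[j] (using 0-based positions):
(2,3): h > f
That's 1 pair.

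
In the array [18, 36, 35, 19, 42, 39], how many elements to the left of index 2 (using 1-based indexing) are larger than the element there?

The element at index 2 is 36.
Elements before it: 18
None of them are larger than 36.

0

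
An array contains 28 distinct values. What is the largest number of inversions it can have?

378

A reversed (strictly descending) arrangement makes every pair an inversion, giving C(28, 2) inversions.
C(28, 2) = 28·27/2 = 378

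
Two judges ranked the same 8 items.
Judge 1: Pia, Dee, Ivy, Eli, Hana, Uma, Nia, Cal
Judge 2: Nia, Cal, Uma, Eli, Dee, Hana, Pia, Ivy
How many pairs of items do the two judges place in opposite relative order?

23 discordant pairs

Assign each item its position (1..8) in the first ordering, then rewrite the second ordering as that position sequence:
positions: Pia→1, Dee→2, Ivy→3, Eli→4, Hana→5, Uma→6, Nia→7, Cal→8
second ordering as positions: [7, 8, 6, 4, 2, 5, 1, 3]
Discordant pairs = inversions in this position sequence.
7: 6, 4, 2, 5, 1, 3 → 6
8: 6, 4, 2, 5, 1, 3 → 6
6: 4, 2, 5, 1, 3 → 5
4: 2, 1, 3 → 3
2: 1 → 1
5: 1, 3 → 2
1: 0
3: 0
Total: 6 + 6 + 5 + 3 + 1 + 2 + 0 + 0 = 23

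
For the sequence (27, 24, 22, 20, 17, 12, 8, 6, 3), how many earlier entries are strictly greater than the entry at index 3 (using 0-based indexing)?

The element at index 3 is 20.
Elements before it: 27, 24, 22
Those larger than 20: 27, 24, 22

3 such elements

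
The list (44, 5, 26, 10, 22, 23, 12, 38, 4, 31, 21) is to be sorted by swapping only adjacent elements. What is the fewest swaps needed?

Swaps: 29

Minimum adjacent swaps = number of inversions (each swap of adjacent out-of-order elements removes one inversion and no swap can remove more).
Count inversions — for each element, later elements that are smaller:
44: 5, 26, 10, 22, 23, 12, 38, 4, 31, 21 → 10
5: 4 → 1
26: 10, 22, 23, 12, 4, 21 → 6
10: 4 → 1
22: 12, 4, 21 → 3
23: 12, 4, 21 → 3
12: 4 → 1
38: 4, 31, 21 → 3
4: none → 0
31: 21 → 1
21: none → 0
Total inversions: 10 + 1 + 6 + 1 + 3 + 3 + 1 + 3 + 0 + 1 + 0 = 29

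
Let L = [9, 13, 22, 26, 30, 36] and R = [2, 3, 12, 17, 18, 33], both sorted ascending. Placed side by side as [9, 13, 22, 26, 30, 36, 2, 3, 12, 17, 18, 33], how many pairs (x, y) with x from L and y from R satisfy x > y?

Count, for every r in R, how many entries of L exceed r:
r = 2: 9, 13, 22, 26, 30, 36 → 6
r = 3: 9, 13, 22, 26, 30, 36 → 6
r = 12: 13, 22, 26, 30, 36 → 5
r = 17: 22, 26, 30, 36 → 4
r = 18: 22, 26, 30, 36 → 4
r = 33: 36 → 1
Cross-inversions: 6 + 6 + 5 + 4 + 4 + 1 = 26

26 split inversions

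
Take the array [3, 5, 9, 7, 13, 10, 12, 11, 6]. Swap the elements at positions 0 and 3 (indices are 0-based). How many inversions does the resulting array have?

Inversions: 14

Positions 0 and 3 hold 3 and 7; after swapping, the array is [7, 5, 9, 3, 13, 10, 12, 11, 6].
Count, for each position, how many later elements it exceeds:
7 → 5, 3, 6 → 3
5 → 3 → 1
9 → 3, 6 → 2
3 → none → 0
13 → 10, 12, 11, 6 → 4
10 → 6 → 1
12 → 11, 6 → 2
11 → 6 → 1
6 → none → 0
Sum: 3 + 1 + 2 + 0 + 4 + 1 + 2 + 1 + 0 = 14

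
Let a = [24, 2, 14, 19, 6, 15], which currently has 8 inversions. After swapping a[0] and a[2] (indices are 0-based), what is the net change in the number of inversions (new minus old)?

Positions 0 and 2 hold 24 and 14; after swapping, the array is [14, 2, 24, 19, 6, 15].
For each element, count later entries that are smaller:
14: 2
2: 0
24: 3
19: 2
6: 0
15: 0
Sum: 2 + 0 + 3 + 2 + 0 + 0 = 7
Change: 7 − 8 = -1

-1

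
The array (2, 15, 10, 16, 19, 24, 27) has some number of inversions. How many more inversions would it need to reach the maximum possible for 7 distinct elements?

20

Maximum inversions for 7 distinct elements is C(7, 2) = 7·6/2 = 21.
Current inversions — for each element, count later smaller elements:
2: 0
15: 1
10: 0
16: 0
19: 0
24: 0
27: 0
Current total: 0 + 1 + 0 + 0 + 0 + 0 + 0 = 1
Shortfall: 21 − 1 = 20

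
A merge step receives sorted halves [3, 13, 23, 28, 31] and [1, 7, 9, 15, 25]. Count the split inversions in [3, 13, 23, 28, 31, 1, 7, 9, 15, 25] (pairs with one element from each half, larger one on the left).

Count, for every r in R, how many entries of L exceed r:
r = 1: 3, 13, 23, 28, 31 → 5
r = 7: 13, 23, 28, 31 → 4
r = 9: 13, 23, 28, 31 → 4
r = 15: 23, 28, 31 → 3
r = 25: 28, 31 → 2
Cross-inversions: 5 + 4 + 4 + 3 + 2 = 18

Cross-inversions: 18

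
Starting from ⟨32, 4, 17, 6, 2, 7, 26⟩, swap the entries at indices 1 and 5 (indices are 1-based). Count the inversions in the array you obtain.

4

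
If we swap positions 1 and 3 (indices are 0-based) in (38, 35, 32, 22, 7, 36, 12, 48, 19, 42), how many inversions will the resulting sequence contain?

20

Positions 1 and 3 hold 35 and 22; after swapping, the array is [38, 22, 32, 35, 7, 36, 12, 48, 19, 42].
For each element, count later entries that are smaller:
38 → 22, 32, 35, 7, 36, 12, 19 → 7
22 → 7, 12, 19 → 3
32 → 7, 12, 19 → 3
35 → 7, 12, 19 → 3
7 → none → 0
36 → 12, 19 → 2
12 → none → 0
48 → 19, 42 → 2
19 → none → 0
42 → none → 0
Sum: 7 + 3 + 3 + 3 + 0 + 2 + 0 + 2 + 0 + 0 = 20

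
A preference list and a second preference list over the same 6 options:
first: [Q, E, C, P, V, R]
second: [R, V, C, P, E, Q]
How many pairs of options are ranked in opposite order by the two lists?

Assign each item its position (1..6) in the first ordering, then rewrite the second ordering as that position sequence:
positions: Q→1, E→2, C→3, P→4, V→5, R→6
second ordering as positions: [6, 5, 3, 4, 2, 1]
Discordant pairs = inversions in this position sequence.
6: 5, 3, 4, 2, 1 → 5
5: 3, 4, 2, 1 → 4
3: 2, 1 → 2
4: 2, 1 → 2
2: 1 → 1
1: 0
Total: 5 + 4 + 2 + 2 + 1 + 0 = 14

14 pairs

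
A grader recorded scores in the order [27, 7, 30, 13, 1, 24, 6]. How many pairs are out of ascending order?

Element-by-element contributions:
27: 5
7: 2
30: 4
13: 2
1: 0
24: 1
6: 0
Sum: 5 + 2 + 4 + 2 + 0 + 1 + 0 = 14

14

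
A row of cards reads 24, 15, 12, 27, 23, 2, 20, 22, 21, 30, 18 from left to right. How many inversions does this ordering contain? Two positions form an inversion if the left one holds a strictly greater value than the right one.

27

For each element, count later entries that are smaller:
24: 8
15: 2
12: 1
27: 6
23: 5
2: 0
20: 1
22: 2
21: 1
30: 1
18: 0
Sum: 8 + 2 + 1 + 6 + 5 + 0 + 1 + 2 + 1 + 1 + 0 = 27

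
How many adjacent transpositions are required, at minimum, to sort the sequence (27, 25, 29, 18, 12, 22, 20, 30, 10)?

Minimum adjacent swaps = number of inversions (each swap of adjacent out-of-order elements removes one inversion and no swap can remove more).
Count inversions — for each element, later elements that are smaller:
27: 25, 18, 12, 22, 20, 10 → 6
25: 18, 12, 22, 20, 10 → 5
29: 18, 12, 22, 20, 10 → 5
18: 12, 10 → 2
12: 10 → 1
22: 20, 10 → 2
20: 10 → 1
30: 10 → 1
10: none → 0
Total inversions: 6 + 5 + 5 + 2 + 1 + 2 + 1 + 1 + 0 = 23

23 adjacent swaps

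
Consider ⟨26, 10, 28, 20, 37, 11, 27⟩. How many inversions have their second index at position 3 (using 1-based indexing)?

0

The element at index 3 is 28.
Elements before it: 26, 10
None of them are larger than 28.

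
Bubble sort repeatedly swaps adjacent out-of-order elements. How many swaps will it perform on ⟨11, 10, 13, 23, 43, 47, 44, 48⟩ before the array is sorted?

Minimum adjacent swaps = number of inversions (each swap of adjacent out-of-order elements removes one inversion and no swap can remove more).
Count inversions — for each element, later elements that are smaller:
11: 10 → 1
10: none → 0
13: none → 0
23: none → 0
43: none → 0
47: 44 → 1
44: none → 0
48: none → 0
Total inversions: 1 + 0 + 0 + 0 + 0 + 1 + 0 + 0 = 2

2 adjacent swaps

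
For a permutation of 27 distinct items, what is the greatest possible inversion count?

351 inversions

A reversed (strictly descending) arrangement makes every pair an inversion, giving C(27, 2) inversions.
C(27, 2) = 27·26/2 = 351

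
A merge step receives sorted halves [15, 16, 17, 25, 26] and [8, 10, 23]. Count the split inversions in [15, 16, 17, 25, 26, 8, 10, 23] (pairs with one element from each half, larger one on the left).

Take each right-half value and tally the left-half values above it:
r = 8: 15, 16, 17, 25, 26 → 5
r = 10: 15, 16, 17, 25, 26 → 5
r = 23: 25, 26 → 2
Cross-inversions: 5 + 5 + 2 = 12

12 cross-inversions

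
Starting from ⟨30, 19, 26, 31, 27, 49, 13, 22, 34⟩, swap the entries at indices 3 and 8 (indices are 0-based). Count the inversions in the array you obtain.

Inversions: 17

Positions 3 and 8 hold 31 and 34; after swapping, the array is [30, 19, 26, 34, 27, 49, 13, 22, 31].
For each element, count later entries that are smaller:
30: 5
19: 1
26: 2
34: 4
27: 2
49: 3
13: 0
22: 0
31: 0
Sum: 5 + 1 + 2 + 4 + 2 + 3 + 0 + 0 + 0 = 17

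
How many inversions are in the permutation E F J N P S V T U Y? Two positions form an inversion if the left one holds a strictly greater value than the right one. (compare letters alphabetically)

2 out-of-order pairs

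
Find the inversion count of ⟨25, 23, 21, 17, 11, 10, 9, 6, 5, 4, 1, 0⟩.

66 inversions

Sweep left to right; for each value list the smaller values that follow it:
25 → 23, 21, 17, 11, 10, 9, 6, 5, 4, 1, 0 → 11
23 → 21, 17, 11, 10, 9, 6, 5, 4, 1, 0 → 10
21 → 17, 11, 10, 9, 6, 5, 4, 1, 0 → 9
17 → 11, 10, 9, 6, 5, 4, 1, 0 → 8
11 → 10, 9, 6, 5, 4, 1, 0 → 7
10 → 9, 6, 5, 4, 1, 0 → 6
9 → 6, 5, 4, 1, 0 → 5
6 → 5, 4, 1, 0 → 4
5 → 4, 1, 0 → 3
4 → 1, 0 → 2
1 → 0 → 1
0 → none → 0
Sum: 11 + 10 + 9 + 8 + 7 + 6 + 5 + 4 + 3 + 2 + 1 + 0 = 66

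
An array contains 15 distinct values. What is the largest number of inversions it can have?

A reversed (strictly descending) arrangement makes every pair an inversion, giving C(15, 2) inversions.
C(15, 2) = 15·14/2 = 105

105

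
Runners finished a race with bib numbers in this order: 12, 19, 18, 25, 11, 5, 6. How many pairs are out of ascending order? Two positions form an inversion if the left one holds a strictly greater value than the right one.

Count, for each position, how many later elements it exceeds:
12 → 11, 5, 6 → 3
19 → 18, 11, 5, 6 → 4
18 → 11, 5, 6 → 3
25 → 11, 5, 6 → 3
11 → 5, 6 → 2
5 → none → 0
6 → none → 0
Sum: 3 + 4 + 3 + 3 + 2 + 0 + 0 = 15

15 out-of-order pairs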